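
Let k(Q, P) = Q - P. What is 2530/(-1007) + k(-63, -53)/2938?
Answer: -3721605/1479283 ≈ -2.5158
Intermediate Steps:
2530/(-1007) + k(-63, -53)/2938 = 2530/(-1007) + (-63 - 1*(-53))/2938 = 2530*(-1/1007) + (-63 + 53)*(1/2938) = -2530/1007 - 10*1/2938 = -2530/1007 - 5/1469 = -3721605/1479283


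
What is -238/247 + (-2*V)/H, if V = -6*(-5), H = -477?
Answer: -32902/39273 ≈ -0.83778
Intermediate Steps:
V = 30
-238/247 + (-2*V)/H = -238/247 - 2*30/(-477) = -238*1/247 - 60*(-1/477) = -238/247 + 20/159 = -32902/39273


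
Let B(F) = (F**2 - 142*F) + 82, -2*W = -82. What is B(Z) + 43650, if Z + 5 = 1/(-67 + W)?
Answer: 30063645/676 ≈ 44473.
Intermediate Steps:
W = 41 (W = -1/2*(-82) = 41)
Z = -131/26 (Z = -5 + 1/(-67 + 41) = -5 + 1/(-26) = -5 - 1/26 = -131/26 ≈ -5.0385)
B(F) = 82 + F**2 - 142*F
B(Z) + 43650 = (82 + (-131/26)**2 - 142*(-131/26)) + 43650 = (82 + 17161/676 + 9301/13) + 43650 = 556245/676 + 43650 = 30063645/676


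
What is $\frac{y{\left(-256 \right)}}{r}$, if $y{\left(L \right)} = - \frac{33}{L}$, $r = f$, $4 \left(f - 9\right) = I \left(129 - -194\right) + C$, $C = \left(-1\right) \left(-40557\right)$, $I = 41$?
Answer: $\frac{33}{3445504} \approx 9.5777 \cdot 10^{-6}$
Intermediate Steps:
$C = 40557$
$f = 13459$ ($f = 9 + \frac{41 \left(129 - -194\right) + 40557}{4} = 9 + \frac{41 \left(129 + 194\right) + 40557}{4} = 9 + \frac{41 \cdot 323 + 40557}{4} = 9 + \frac{13243 + 40557}{4} = 9 + \frac{1}{4} \cdot 53800 = 9 + 13450 = 13459$)
$r = 13459$
$\frac{y{\left(-256 \right)}}{r} = \frac{\left(-33\right) \frac{1}{-256}}{13459} = \left(-33\right) \left(- \frac{1}{256}\right) \frac{1}{13459} = \frac{33}{256} \cdot \frac{1}{13459} = \frac{33}{3445504}$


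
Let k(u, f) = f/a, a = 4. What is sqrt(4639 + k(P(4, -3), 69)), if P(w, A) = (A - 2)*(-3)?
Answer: 5*sqrt(745)/2 ≈ 68.237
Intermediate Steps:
P(w, A) = 6 - 3*A (P(w, A) = (-2 + A)*(-3) = 6 - 3*A)
k(u, f) = f/4
sqrt(4639 + k(P(4, -3), 69)) = sqrt(4639 + (1/4)*69) = sqrt(4639 + 69/4) = sqrt(18625/4) = 5*sqrt(745)/2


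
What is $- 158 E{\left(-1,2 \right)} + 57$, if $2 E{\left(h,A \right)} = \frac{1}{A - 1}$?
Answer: $-22$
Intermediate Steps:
$E{\left(h,A \right)} = \frac{1}{2 \left(-1 + A\right)}$ ($E{\left(h,A \right)} = \frac{1}{2 \left(A - 1\right)} = \frac{1}{2 \left(-1 + A\right)}$)
$- 158 E{\left(-1,2 \right)} + 57 = - 158 \frac{1}{2 \left(-1 + 2\right)} + 57 = - 158 \frac{1}{2 \cdot 1} + 57 = - 158 \cdot \frac{1}{2} \cdot 1 + 57 = \left(-158\right) \frac{1}{2} + 57 = -79 + 57 = -22$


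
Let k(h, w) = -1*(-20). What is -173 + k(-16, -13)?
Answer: -153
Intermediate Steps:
k(h, w) = 20
-173 + k(-16, -13) = -173 + 20 = -153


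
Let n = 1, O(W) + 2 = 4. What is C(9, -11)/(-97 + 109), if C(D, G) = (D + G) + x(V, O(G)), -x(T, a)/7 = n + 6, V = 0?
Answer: -17/4 ≈ -4.2500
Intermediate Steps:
O(W) = 2 (O(W) = -2 + 4 = 2)
x(T, a) = -49 (x(T, a) = -7*(1 + 6) = -7*7 = -49)
C(D, G) = -49 + D + G (C(D, G) = (D + G) - 49 = -49 + D + G)
C(9, -11)/(-97 + 109) = (-49 + 9 - 11)/(-97 + 109) = -51/12 = -51*1/12 = -17/4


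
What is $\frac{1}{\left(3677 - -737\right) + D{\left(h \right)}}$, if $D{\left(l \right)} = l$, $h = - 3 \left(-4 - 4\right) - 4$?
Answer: $\frac{1}{4434} \approx 0.00022553$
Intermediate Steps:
$h = 20$ ($h = \left(-3\right) \left(-8\right) - 4 = 24 - 4 = 20$)
$\frac{1}{\left(3677 - -737\right) + D{\left(h \right)}} = \frac{1}{\left(3677 - -737\right) + 20} = \frac{1}{\left(3677 + 737\right) + 20} = \frac{1}{4414 + 20} = \frac{1}{4434}$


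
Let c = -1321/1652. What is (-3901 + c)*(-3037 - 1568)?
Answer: 29682784665/1652 ≈ 1.7968e+7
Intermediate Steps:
c = -1321/1652 (c = -1321*1/1652 = -1321/1652 ≈ -0.79964)
(-3901 + c)*(-3037 - 1568) = (-3901 - 1321/1652)*(-3037 - 1568) = -6445773/1652*(-4605) = 29682784665/1652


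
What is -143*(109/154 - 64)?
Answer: 126711/14 ≈ 9050.8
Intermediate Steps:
-143*(109/154 - 64) = -143*(-9747/154) = 126711/14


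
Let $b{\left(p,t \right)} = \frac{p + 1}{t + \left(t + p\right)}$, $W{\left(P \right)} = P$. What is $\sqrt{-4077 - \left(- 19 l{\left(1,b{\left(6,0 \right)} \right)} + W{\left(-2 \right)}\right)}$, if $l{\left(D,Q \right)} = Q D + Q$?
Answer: $\frac{2 i \sqrt{9069}}{3} \approx 63.488 i$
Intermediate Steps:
$b{\left(p,t \right)} = \frac{1 + p}{p + 2 t}$ ($b{\left(p,t \right)} = \frac{1 + p}{t + \left(p + t\right)} = \frac{1 + p}{p + 2 t}$)
$l{\left(D,Q \right)} = Q + D Q$ ($l{\left(D,Q \right)} = D Q + Q = Q + D Q$)
$\sqrt{-4077 - \left(- 19 l{\left(1,b{\left(6,0 \right)} \right)} + W{\left(-2 \right)}\right)} = \sqrt{-4077 + \left(19 \frac{1 + 6}{6 + 2 \cdot 0} \left(1 + 1\right) + \left(0 - -2\right)\right)} = \sqrt{-4077 + \left(19 \frac{1}{6 + 0} \cdot 7 \cdot 2 + \left(0 + 2\right)\right)} = \sqrt{-4077 + \left(19 \cdot \frac{1}{6} \cdot 7 \cdot 2 + 2\right)} = \sqrt{-4077 + \left(19 \cdot \frac{7}{6} \cdot 2 + 2\right)} = \sqrt{-4077 + \left(19 \cdot \frac{7}{3} + 2\right)} = \sqrt{-4077 + \left(\frac{133}{3} + 2\right)} = \sqrt{-4077 + \frac{139}{3}} = \sqrt{- \frac{12092}{3}} = \frac{2 i \sqrt{9069}}{3}$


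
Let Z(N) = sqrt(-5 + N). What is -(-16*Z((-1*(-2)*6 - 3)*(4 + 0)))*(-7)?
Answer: -112*sqrt(31) ≈ -623.59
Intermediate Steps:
-(-16*Z((-1*(-2)*6 - 3)*(4 + 0)))*(-7) = -(-16*sqrt(-5 + (-1*(-2)*6 - 3)*(4 + 0)))*(-7) = -(-16*sqrt(-5 + (2*6 - 3)*4))*(-7) = -(-16*sqrt(-5 + (12 - 3)*4))*(-7) = -(-16*sqrt(-5 + 9*4))*(-7) = -(-16*sqrt(-5 + 36))*(-7) = -(-16*sqrt(31))*(-7) = -112*sqrt(31)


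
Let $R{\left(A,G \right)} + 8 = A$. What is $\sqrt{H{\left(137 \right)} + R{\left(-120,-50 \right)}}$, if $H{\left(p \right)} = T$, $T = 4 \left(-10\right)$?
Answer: $2 i \sqrt{42} \approx 12.961 i$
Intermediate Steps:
$T = -40$
$H{\left(p \right)} = -40$
$R{\left(A,G \right)} = -8 + A$
$\sqrt{H{\left(137 \right)} + R{\left(-120,-50 \right)}} = \sqrt{-40 - 128} = \sqrt{-168} = 2 i \sqrt{42}$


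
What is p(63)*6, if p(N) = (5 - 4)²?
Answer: 6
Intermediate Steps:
p(N) = 1 (p(N) = 1² = 1)
p(63)*6 = 1*6 = 6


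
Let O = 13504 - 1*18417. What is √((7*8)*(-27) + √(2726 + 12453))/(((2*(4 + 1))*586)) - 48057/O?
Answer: 48057/4913 + √(-1512 + √15179)/5860 ≈ 9.7816 + 0.0063595*I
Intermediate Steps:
O = -4913 (O = 13504 - 18417 = -4913)
√((7*8)*(-27) + √(2726 + 12453))/(((2*(4 + 1))*586)) - 48057/O = √((7*8)*(-27) + √(2726 + 12453))/(((2*(4 + 1))*586)) - 48057/(-4913) = √(56*(-27) + √15179)/(((2*5)*586)) - 48057*(-1/4913) = √(-1512 + √15179)/((10*586)) + 48057/4913 = √(-1512 + √15179)/5860 + 48057/4913 = 48057/4913 + √(-1512 + √15179)/5860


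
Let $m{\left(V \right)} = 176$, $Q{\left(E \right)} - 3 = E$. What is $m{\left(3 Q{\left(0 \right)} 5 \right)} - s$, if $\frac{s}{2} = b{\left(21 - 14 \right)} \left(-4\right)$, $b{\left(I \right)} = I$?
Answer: $232$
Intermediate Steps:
$Q{\left(E \right)} = 3 + E$
$s = -56$ ($s = 2 \left(21 - 14\right) \left(-4\right) = 2 \cdot 7 \left(-4\right) = 2 \left(-28\right) = -56$)
$m{\left(3 Q{\left(0 \right)} 5 \right)} - s = 176 - -56 = 176 + 56 = 232$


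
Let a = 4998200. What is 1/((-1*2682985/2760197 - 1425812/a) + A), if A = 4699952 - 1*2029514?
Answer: 3449004161350/9210347438222763309 ≈ 3.7447e-7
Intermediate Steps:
A = 2670438 (A = 4699952 - 2029514 = 2670438)
1/((-1*2682985/2760197 - 1425812/a) + A) = 1/((-1*2682985/2760197 - 1425812/4998200) + 2670438) = 1/((-2682985*1/2760197 - 1425812*1/4998200) + 2670438) = 1/((-2682985/2760197 - 356453/1249550) + 2670438) = 1/(-4336404407991/3449004161350 + 2670438) = 1/(9210347438222763309/3449004161350) = 3449004161350/9210347438222763309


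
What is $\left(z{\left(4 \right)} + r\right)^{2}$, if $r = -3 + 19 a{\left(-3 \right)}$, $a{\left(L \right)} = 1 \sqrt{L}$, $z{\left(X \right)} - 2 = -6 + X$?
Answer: $\left(3 - 19 i \sqrt{3}\right)^{2} \approx -1074.0 - 197.45 i$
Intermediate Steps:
$z{\left(X \right)} = -4 + X$ ($z{\left(X \right)} = 2 + \left(-6 + X\right) = -4 + X$)
$a{\left(L \right)} = \sqrt{L}$
$r = -3 + 19 i \sqrt{3}$ ($r = -3 + 19 \sqrt{-3} = -3 + 19 i \sqrt{3} \approx -3.0 + 32.909 i$)
$\left(z{\left(4 \right)} + r\right)^{2} = \left(\left(-4 + 4\right) - \left(3 - 19 i \sqrt{3}\right)\right)^{2} = \left(0 - \left(3 - 19 i \sqrt{3}\right)\right)^{2} = \left(-3 + 19 i \sqrt{3}\right)^{2}$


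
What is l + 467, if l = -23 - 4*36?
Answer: 300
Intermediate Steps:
l = -167 (l = -23 - 144 = -167)
l + 467 = -167 + 467 = 300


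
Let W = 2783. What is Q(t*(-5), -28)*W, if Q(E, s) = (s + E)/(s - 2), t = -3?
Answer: 36179/30 ≈ 1206.0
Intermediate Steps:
Q(E, s) = (E + s)/(-2 + s)
Q(t*(-5), -28)*W = ((-3*(-5) - 28)/(-2 - 28))*2783 = ((15 - 28)/(-30))*2783 = -1/30*(-13)*2783 = (13/30)*2783 = 36179/30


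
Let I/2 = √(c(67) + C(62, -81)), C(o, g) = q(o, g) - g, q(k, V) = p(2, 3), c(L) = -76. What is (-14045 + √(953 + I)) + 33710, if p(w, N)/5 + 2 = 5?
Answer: 19665 + √(953 + 4*√5) ≈ 19696.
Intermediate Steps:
p(w, N) = 15 (p(w, N) = -10 + 5*5 = -10 + 25 = 15)
q(k, V) = 15
C(o, g) = 15 - g
I = 4*√5 (I = 2*√(-76 + (15 - 1*(-81))) = 2*√(-76 + (15 + 81)) = 2*√(-76 + 96) = 2*√20 = 2*(2*√5) = 4*√5 ≈ 8.9443)
(-14045 + √(953 + I)) + 33710 = (-14045 + √(953 + 4*√5)) + 33710 = 19665 + √(953 + 4*√5)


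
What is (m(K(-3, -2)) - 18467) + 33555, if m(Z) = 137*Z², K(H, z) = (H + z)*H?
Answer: 45913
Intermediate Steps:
K(H, z) = H*(H + z)
(m(K(-3, -2)) - 18467) + 33555 = (137*(-3*(-3 - 2))² - 18467) + 33555 = (137*(-3*(-5))² - 18467) + 33555 = (137*15² - 18467) + 33555 = (137*225 - 18467) + 33555 = (30825 - 18467) + 33555 = 12358 + 33555 = 45913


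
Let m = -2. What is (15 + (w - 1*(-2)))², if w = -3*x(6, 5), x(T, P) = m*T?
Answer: 2809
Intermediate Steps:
x(T, P) = -2*T
w = 36 (w = -(-6)*6 = -3*(-12) = 36)
(15 + (w - 1*(-2)))² = (15 + (36 - 1*(-2)))² = (15 + (36 + 2))² = (15 + 38)² = 53² = 2809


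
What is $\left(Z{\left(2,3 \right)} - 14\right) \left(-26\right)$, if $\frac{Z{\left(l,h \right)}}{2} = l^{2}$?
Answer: $156$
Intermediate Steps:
$Z{\left(l,h \right)} = 2 l^{2}$
$\left(Z{\left(2,3 \right)} - 14\right) \left(-26\right) = \left(2 \cdot 2^{2} - 14\right) \left(-26\right) = \left(2 \cdot 4 - 14\right) \left(-26\right) = \left(8 - 14\right) \left(-26\right) = \left(-6\right) \left(-26\right) = 156$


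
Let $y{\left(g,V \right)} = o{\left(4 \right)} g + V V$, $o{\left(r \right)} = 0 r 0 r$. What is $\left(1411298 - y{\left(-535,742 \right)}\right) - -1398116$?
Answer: $2258850$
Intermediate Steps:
$o{\left(r \right)} = 0$ ($o{\left(r \right)} = 0 \cdot 0 r = 0 r = 0$)
$y{\left(g,V \right)} = V^{2}$ ($y{\left(g,V \right)} = 0 g + V V = 0 + V^{2} = V^{2}$)
$\left(1411298 - y{\left(-535,742 \right)}\right) - -1398116 = \left(1411298 - 742^{2}\right) - -1398116 = \left(1411298 - 550564\right) + 1398116 = 860734 + 1398116 = 2258850$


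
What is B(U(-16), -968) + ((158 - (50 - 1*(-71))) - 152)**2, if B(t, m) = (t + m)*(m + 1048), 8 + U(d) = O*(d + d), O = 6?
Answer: -80215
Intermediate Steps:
U(d) = -8 + 12*d (U(d) = -8 + 6*(d + d) = -8 + 6*(2*d) = -8 + 12*d)
B(t, m) = (1048 + m)*(m + t) (B(t, m) = (m + t)*(1048 + m) = (1048 + m)*(m + t))
B(U(-16), -968) + ((158 - (50 - 1*(-71))) - 152)**2 = ((-968)**2 + 1048*(-968) + 1048*(-8 + 12*(-16)) - 968*(-8 + 12*(-16))) + ((158 - (50 - 1*(-71))) - 152)**2 = (937024 - 1014464 + 1048*(-8 - 192) - 968*(-8 - 192)) + ((158 - (50 + 71)) - 152)**2 = (937024 - 1014464 + 1048*(-200) - 968*(-200)) + ((158 - 1*121) - 152)**2 = (937024 - 1014464 - 209600 + 193600) + ((158 - 121) - 152)**2 = -93440 + (37 - 152)**2 = -93440 + (-115)**2 = -93440 + 13225 = -80215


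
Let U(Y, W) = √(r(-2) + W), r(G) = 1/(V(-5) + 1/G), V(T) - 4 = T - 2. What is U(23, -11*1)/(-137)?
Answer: -I*√553/959 ≈ -0.024521*I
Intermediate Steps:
V(T) = 2 + T (V(T) = 4 + (T - 2) = 4 + (-2 + T) = 2 + T)
r(G) = 1/(-3 + 1/G) (r(G) = 1/((2 - 5) + 1/G) = 1/(-3 + 1/G))
U(Y, W) = √(-2/7 + W) (U(Y, W) = √(-2/(1 - 3*(-2)) + W) = √(-2/(1 + 6) + W) = √(-2/7 + W))
U(23, -11*1)/(-137) = (√(-14 + 49*(-11*1))/7)/(-137) = (√(-14 + 49*(-11))/7)*(-1/137) = (√(-14 - 539)/7)*(-1/137) = (√(-553)/7)*(-1/137) = ((I*√553)/7)*(-1/137) = (I*√553/7)*(-1/137) = -I*√553/959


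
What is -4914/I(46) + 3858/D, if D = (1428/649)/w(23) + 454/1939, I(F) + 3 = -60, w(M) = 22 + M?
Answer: 36620485791/2671327 ≈ 13709.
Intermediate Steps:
I(F) = -63 (I(F) = -3 - 60 = -63)
D = 5342654/18876165 (D = (1428/649)/(22 + 23) + 454/1939 = (1428*(1/649))/45 + 454*(1/1939) = (1428/649)*(1/45) + 454/1939 = 476/9735 + 454/1939 = 5342654/18876165 ≈ 0.28304)
-4914/I(46) + 3858/D = -4914/(-63) + 3858/(5342654/18876165) = -4914*(-1/63) + 3858*(18876165/5342654) = 78 + 36412122285/2671327 = 36620485791/2671327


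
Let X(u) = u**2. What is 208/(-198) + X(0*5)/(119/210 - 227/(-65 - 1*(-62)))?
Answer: -104/99 ≈ -1.0505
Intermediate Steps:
208/(-198) + X(0*5)/(119/210 - 227/(-65 - 1*(-62))) = 208/(-198) + (0*5)**2/(119/210 - 227/(-65 - 1*(-62))) = 208*(-1/198) + 0**2/(119*(1/210) - 227/(-65 + 62)) = -104/99 + 0/(17/30 - 227/(-3)) = -104/99 + 0/(17/30 - 227*(-1/3)) = -104/99 + 0/(17/30 + 227/3) = -104/99 + 0/(2287/30) = -104/99 + 0*(30/2287) = -104/99 + 0 = -104/99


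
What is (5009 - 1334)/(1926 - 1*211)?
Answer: 15/7 ≈ 2.1429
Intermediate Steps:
(5009 - 1334)/(1926 - 1*211) = 3675/(1926 - 211) = 3675/1715 = 3675*(1/1715) = 15/7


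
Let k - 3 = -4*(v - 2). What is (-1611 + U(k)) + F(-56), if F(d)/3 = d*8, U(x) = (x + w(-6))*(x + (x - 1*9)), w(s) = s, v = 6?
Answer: -2290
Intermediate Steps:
k = -13 (k = 3 - 4*(6 - 2) = 3 - 4*4 = 3 - 16 = -13)
U(x) = (-9 + 2*x)*(-6 + x) (U(x) = (x - 6)*(x + (x - 1*9)) = (-6 + x)*(x + (x - 9)) = (-6 + x)*(x + (-9 + x)) = (-6 + x)*(-9 + 2*x) = (-9 + 2*x)*(-6 + x))
F(d) = 24*d (F(d) = 3*(d*8) = 3*(8*d) = 24*d)
(-1611 + U(k)) + F(-56) = (-1611 + (54 - 21*(-13) + 2*(-13)**2)) + 24*(-56) = (-1611 + (54 + 273 + 2*169)) - 1344 = (-1611 + (54 + 273 + 338)) - 1344 = (-1611 + 665) - 1344 = -946 - 1344 = -2290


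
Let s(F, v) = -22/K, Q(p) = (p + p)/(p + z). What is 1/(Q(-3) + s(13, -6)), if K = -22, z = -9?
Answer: 2/3 ≈ 0.66667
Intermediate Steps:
Q(p) = 2*p/(-9 + p) (Q(p) = (p + p)/(p - 9) = (2*p)/(-9 + p) = 2*p/(-9 + p))
s(F, v) = 1 (s(F, v) = -22/(-22) = -22*(-1/22) = 1)
1/(Q(-3) + s(13, -6)) = 1/(2*(-3)/(-9 - 3) + 1) = 1/(2*(-3)/(-12) + 1) = 1/(2*(-3)*(-1/12) + 1) = 1/(1/2 + 1) = 1/(3/2) = 2/3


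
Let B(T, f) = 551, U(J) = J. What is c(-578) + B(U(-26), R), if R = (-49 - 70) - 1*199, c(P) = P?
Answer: -27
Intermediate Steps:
R = -318 (R = -119 - 199 = -318)
c(-578) + B(U(-26), R) = -578 + 551 = -27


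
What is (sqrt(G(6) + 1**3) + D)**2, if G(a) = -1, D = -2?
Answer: 4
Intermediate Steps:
(sqrt(G(6) + 1**3) + D)**2 = (sqrt(-1 + 1**3) - 2)**2 = (sqrt(-1 + 1) - 2)**2 = (sqrt(0) - 2)**2 = (0 - 2)**2 = (-2)**2 = 4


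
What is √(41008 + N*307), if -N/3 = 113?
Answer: I*√63065 ≈ 251.13*I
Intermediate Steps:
N = -339 (N = -3*113 = -339)
√(41008 + N*307) = √(41008 - 339*307) = √(41008 - 104073) = √(-63065) = I*√63065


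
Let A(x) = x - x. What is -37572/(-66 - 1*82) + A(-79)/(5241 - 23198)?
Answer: 9393/37 ≈ 253.86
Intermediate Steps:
A(x) = 0
-37572/(-66 - 1*82) + A(-79)/(5241 - 23198) = -37572/(-66 - 1*82) + 0/(5241 - 23198) = -37572/(-66 - 82) + 0/(-17957) = -37572/(-148) + 0*(-1/17957) = -37572*(-1/148) + 0 = 9393/37 + 0 = 9393/37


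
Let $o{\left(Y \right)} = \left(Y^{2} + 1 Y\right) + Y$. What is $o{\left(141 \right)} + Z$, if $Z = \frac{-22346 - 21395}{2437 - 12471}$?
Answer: $\frac{202359283}{10034} \approx 20167.0$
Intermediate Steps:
$o{\left(Y \right)} = Y^{2} + 2 Y$ ($o{\left(Y \right)} = \left(Y^{2} + Y\right) + Y = \left(Y + Y^{2}\right) + Y = Y^{2} + 2 Y$)
$Z = \frac{43741}{10034}$ ($Z = - \frac{43741}{-10034} = \left(-43741\right) \left(- \frac{1}{10034}\right) = \frac{43741}{10034} \approx 4.3593$)
$o{\left(141 \right)} + Z = 141 \left(2 + 141\right) + \frac{43741}{10034} = 141 \cdot 143 + \frac{43741}{10034} = 20163 + \frac{43741}{10034} = \frac{202359283}{10034}$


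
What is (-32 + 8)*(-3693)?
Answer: 88632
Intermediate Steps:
(-32 + 8)*(-3693) = -24*(-3693) = 88632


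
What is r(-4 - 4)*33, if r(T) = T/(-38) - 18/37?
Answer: -6402/703 ≈ -9.1067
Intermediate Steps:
r(T) = -18/37 - T/38 (r(T) = T*(-1/38) - 18*1/37 = -T/38 - 18/37 = -18/37 - T/38)
r(-4 - 4)*33 = (-18/37 - (-4 - 4)/38)*33 = (-18/37 - 1/38*(-8))*33 = (-18/37 + 4/19)*33 = -194/703*33 = -6402/703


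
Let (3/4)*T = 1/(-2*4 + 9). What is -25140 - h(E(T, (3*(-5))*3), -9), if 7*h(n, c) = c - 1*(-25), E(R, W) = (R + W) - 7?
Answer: -175996/7 ≈ -25142.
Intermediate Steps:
T = 4/3 (T = 4/(3*(-2*4 + 9)) = 4/(3*(-8 + 9)) = (4/3)/1 = (4/3)*1 = 4/3 ≈ 1.3333)
E(R, W) = -7 + R + W
h(n, c) = 25/7 + c/7 (h(n, c) = (c - 1*(-25))/7 = (c + 25)/7 = (25 + c)/7 = 25/7 + c/7)
-25140 - h(E(T, (3*(-5))*3), -9) = -25140 - (25/7 + (⅐)*(-9)) = -25140 - (25/7 - 9/7) = -25140 - 1*16/7 = -25140 - 16/7 = -175996/7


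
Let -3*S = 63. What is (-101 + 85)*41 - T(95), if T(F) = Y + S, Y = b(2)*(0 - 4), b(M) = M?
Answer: -627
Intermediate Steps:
S = -21 (S = -⅓*63 = -21)
Y = -8 (Y = 2*(0 - 4) = 2*(-4) = -8)
T(F) = -29 (T(F) = -8 - 21 = -29)
(-101 + 85)*41 - T(95) = (-101 + 85)*41 - 1*(-29) = -16*41 + 29 = -656 + 29 = -627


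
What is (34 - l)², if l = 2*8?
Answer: 324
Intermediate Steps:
l = 16
(34 - l)² = (34 - 1*16)² = (34 - 16)² = 18² = 324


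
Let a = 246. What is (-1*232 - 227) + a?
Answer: -213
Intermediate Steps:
(-1*232 - 227) + a = (-1*232 - 227) + 246 = (-232 - 227) + 246 = -459 + 246 = -213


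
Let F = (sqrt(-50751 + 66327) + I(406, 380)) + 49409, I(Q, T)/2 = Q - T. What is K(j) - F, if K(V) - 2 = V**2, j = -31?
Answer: -48498 - 2*sqrt(3894) ≈ -48623.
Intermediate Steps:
I(Q, T) = -2*T + 2*Q (I(Q, T) = 2*(Q - T) = -2*T + 2*Q)
K(V) = 2 + V**2
F = 49461 + 2*sqrt(3894) (F = (sqrt(-50751 + 66327) + (-2*380 + 2*406)) + 49409 = (sqrt(15576) + (-760 + 812)) + 49409 = (2*sqrt(3894) + 52) + 49409 = (52 + 2*sqrt(3894)) + 49409 = 49461 + 2*sqrt(3894) ≈ 49586.)
K(j) - F = (2 + (-31)**2) - (49461 + 2*sqrt(3894)) = (2 + 961) + (-49461 - 2*sqrt(3894)) = 963 + (-49461 - 2*sqrt(3894)) = -48498 - 2*sqrt(3894)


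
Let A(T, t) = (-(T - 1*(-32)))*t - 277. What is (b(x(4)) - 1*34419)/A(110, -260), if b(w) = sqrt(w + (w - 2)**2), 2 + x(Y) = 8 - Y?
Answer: -34419/36643 + sqrt(2)/36643 ≈ -0.93927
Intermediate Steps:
x(Y) = 6 - Y (x(Y) = -2 + (8 - Y) = 6 - Y)
b(w) = sqrt(w + (-2 + w)**2)
A(T, t) = -277 + t*(-32 - T) (A(T, t) = (-(T + 32))*t - 277 = (-(32 + T))*t - 277 = (-32 - T)*t - 277 = t*(-32 - T) - 277 = -277 + t*(-32 - T))
(b(x(4)) - 1*34419)/A(110, -260) = (sqrt((6 - 1*4) + (-2 + (6 - 1*4))**2) - 1*34419)/(-277 - 32*(-260) - 1*110*(-260)) = (sqrt((6 - 4) + (-2 + (6 - 4))**2) - 34419)/(-277 + 8320 + 28600) = (sqrt(2 + (-2 + 2)**2) - 34419)/36643 = (sqrt(2 + 0**2) - 34419)*(1/36643) = (sqrt(2 + 0) - 34419)*(1/36643) = (sqrt(2) - 34419)*(1/36643) = (-34419 + sqrt(2))*(1/36643) = -34419/36643 + sqrt(2)/36643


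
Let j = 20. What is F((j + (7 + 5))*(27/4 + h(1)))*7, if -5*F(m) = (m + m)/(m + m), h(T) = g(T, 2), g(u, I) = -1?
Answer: -7/5 ≈ -1.4000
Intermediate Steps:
h(T) = -1
F(m) = -1/5 (F(m) = -(m + m)/(5*(m + m)) = -2*m/(5*(2*m)) = -2*m*1/(2*m)/5 = -1/5*1 = -1/5)
F((j + (7 + 5))*(27/4 + h(1)))*7 = -1/5*7 = -7/5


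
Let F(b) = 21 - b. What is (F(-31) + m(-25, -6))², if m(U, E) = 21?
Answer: 5329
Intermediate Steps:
(F(-31) + m(-25, -6))² = ((21 - 1*(-31)) + 21)² = ((21 + 31) + 21)² = (52 + 21)² = 73² = 5329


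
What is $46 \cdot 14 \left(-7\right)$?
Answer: $-4508$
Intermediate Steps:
$46 \cdot 14 \left(-7\right) = 644 \left(-7\right) = -4508$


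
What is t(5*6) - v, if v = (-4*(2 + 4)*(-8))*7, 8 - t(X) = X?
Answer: -1366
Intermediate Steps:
t(X) = 8 - X
v = 1344 (v = (-4*6*(-8))*7 = -24*(-8)*7 = 192*7 = 1344)
t(5*6) - v = (8 - 5*6) - 1*1344 = (8 - 1*30) - 1344 = (8 - 30) - 1344 = -22 - 1344 = -1366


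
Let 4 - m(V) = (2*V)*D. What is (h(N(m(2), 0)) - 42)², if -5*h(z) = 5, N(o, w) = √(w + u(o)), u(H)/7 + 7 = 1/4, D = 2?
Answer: 1849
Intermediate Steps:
u(H) = -189/4 (u(H) = -49 + 7/4 = -189/4)
m(V) = 4 - 4*V (m(V) = 4 - 2*V*2 = 4 - 4*V)
N(o, w) = √(-189/4 + w) (N(o, w) = √(w - 189/4) = √(-189/4 + w))
h(z) = -1 (h(z) = -⅕*5 = -1)
(h(N(m(2), 0)) - 42)² = (-1 - 42)² = (-43)² = 1849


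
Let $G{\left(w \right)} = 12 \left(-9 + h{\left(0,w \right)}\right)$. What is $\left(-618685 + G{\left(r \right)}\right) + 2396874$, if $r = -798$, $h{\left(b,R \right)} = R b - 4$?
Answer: $1778033$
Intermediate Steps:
$h{\left(b,R \right)} = -4 + R b$
$G{\left(w \right)} = -156$ ($G{\left(w \right)} = 12 \left(-9 + \left(-4 + w 0\right)\right) = 12 \left(-9 + \left(-4 + 0\right)\right) = 12 \left(-9 - 4\right) = 12 \left(-13\right) = -156$)
$\left(-618685 + G{\left(r \right)}\right) + 2396874 = \left(-618685 - 156\right) + 2396874 = -618841 + 2396874 = 1778033$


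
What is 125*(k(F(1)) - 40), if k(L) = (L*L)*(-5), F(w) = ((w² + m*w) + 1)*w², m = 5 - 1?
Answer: -27500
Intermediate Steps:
m = 4
F(w) = w²*(1 + w² + 4*w) (F(w) = ((w² + 4*w) + 1)*w² = (1 + w² + 4*w)*w² = w²*(1 + w² + 4*w))
k(L) = -5*L² (k(L) = L²*(-5) = -5*L²)
125*(k(F(1)) - 40) = 125*(-5*(1 + 1² + 4*1)² - 40) = 125*(-5*(1 + 1 + 4)² - 40) = 125*(-5*(1*6)² - 40) = 125*(-5*6² - 40) = 125*(-5*36 - 40) = 125*(-180 - 40) = 125*(-220) = -27500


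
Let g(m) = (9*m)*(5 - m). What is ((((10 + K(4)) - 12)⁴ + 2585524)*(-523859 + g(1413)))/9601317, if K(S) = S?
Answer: -47649937948300/9601317 ≈ -4.9629e+6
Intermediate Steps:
g(m) = 9*m*(5 - m)
((((10 + K(4)) - 12)⁴ + 2585524)*(-523859 + g(1413)))/9601317 = ((((10 + 4) - 12)⁴ + 2585524)*(-523859 + 9*1413*(5 - 1*1413)))/9601317 = (((14 - 12)⁴ + 2585524)*(-523859 + 9*1413*(5 - 1413)))*(1/9601317) = ((2⁴ + 2585524)*(-523859 + 9*1413*(-1408)))*(1/9601317) = ((16 + 2585524)*(-523859 - 17905536))*(1/9601317) = (2585540*(-18429395))*(1/9601317) = -47649937948300*1/9601317 = -47649937948300/9601317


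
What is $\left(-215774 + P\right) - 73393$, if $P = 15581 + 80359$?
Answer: $-193227$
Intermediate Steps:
$P = 95940$
$\left(-215774 + P\right) - 73393 = \left(-215774 + 95940\right) - 73393 = -119834 - 73393 = -193227$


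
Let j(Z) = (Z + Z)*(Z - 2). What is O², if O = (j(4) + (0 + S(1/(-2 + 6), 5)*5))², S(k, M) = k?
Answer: 22667121/256 ≈ 88544.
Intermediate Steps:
j(Z) = 2*Z*(-2 + Z) (j(Z) = (2*Z)*(-2 + Z) = 2*Z*(-2 + Z))
O = 4761/16 (O = (2*4*(-2 + 4) + (0 + 5/(-2 + 6)))² = (2*4*2 + (0 + 5/4))² = (16 + (0 + (¼)*5))² = (16 + (0 + 5/4))² = (16 + 5/4)² = (69/4)² = 4761/16 ≈ 297.56)
O² = (4761/16)² = 22667121/256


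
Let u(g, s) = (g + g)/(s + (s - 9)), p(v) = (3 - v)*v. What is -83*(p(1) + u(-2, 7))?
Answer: -498/5 ≈ -99.600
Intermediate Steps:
p(v) = v*(3 - v)
u(g, s) = 2*g/(-9 + 2*s) (u(g, s) = (2*g)/(s + (-9 + s)) = (2*g)/(-9 + 2*s) = 2*g/(-9 + 2*s))
-83*(p(1) + u(-2, 7)) = -83*(1*(3 - 1*1) + 2*(-2)/(-9 + 2*7)) = -83*(1*(3 - 1) + 2*(-2)/(-9 + 14)) = -83*(1*2 + 2*(-2)/5) = -83*(2 + 2*(-2)*(1/5)) = -83*(2 - 4/5) = -83*6/5 = -498/5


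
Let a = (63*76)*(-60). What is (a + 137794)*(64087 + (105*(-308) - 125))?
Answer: -4727046292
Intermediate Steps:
a = -287280 (a = 4788*(-60) = -287280)
(a + 137794)*(64087 + (105*(-308) - 125)) = (-287280 + 137794)*(64087 + (105*(-308) - 125)) = -149486*(64087 + (-32340 - 125)) = -149486*(64087 - 32465) = -149486*31622 = -4727046292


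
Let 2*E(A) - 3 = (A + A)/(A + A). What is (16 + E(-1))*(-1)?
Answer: -18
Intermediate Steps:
E(A) = 2 (E(A) = 3/2 + ((A + A)/(A + A))/2 = 3/2 + ((2*A)/((2*A)))/2 = 3/2 + ((2*A)*(1/(2*A)))/2 = 3/2 + (½)*1 = 3/2 + ½ = 2)
(16 + E(-1))*(-1) = (16 + 2)*(-1) = 18*(-1) = -18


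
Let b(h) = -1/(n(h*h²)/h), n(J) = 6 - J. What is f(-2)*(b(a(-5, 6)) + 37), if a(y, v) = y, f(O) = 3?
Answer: 14556/131 ≈ 111.11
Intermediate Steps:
b(h) = -h/(6 - h³) (b(h) = -1/((6 - h*h²)/h) = -1/((6 - h³)/h) = -h/(6 - h³))
f(-2)*(b(a(-5, 6)) + 37) = 3*(-5/(-6 + (-5)³) + 37) = 3*(-5/(-6 - 125) + 37) = 3*(-5/(-131) + 37) = 3*(-5*(-1/131) + 37) = 3*(5/131 + 37) = 3*(4852/131) = 14556/131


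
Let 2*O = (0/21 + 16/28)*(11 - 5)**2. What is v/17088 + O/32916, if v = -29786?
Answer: -285909229/164053344 ≈ -1.7428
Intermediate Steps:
O = 72/7 (O = ((0/21 + 16/28)*(11 - 5)**2)/2 = ((0*(1/21) + 16*(1/28))*6**2)/2 = ((0 + 4/7)*36)/2 = ((4/7)*36)/2 = (1/2)*(144/7) = 72/7 ≈ 10.286)
v/17088 + O/32916 = -29786/17088 + (72/7)/32916 = -29786*1/17088 + (72/7)*(1/32916) = -14893/8544 + 6/19201 = -285909229/164053344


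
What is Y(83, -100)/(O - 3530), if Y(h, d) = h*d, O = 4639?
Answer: -8300/1109 ≈ -7.4842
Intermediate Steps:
Y(h, d) = d*h
Y(83, -100)/(O - 3530) = (-100*83)/(4639 - 3530) = -8300/1109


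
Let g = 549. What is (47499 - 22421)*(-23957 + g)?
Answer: -587025824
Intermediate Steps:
(47499 - 22421)*(-23957 + g) = (47499 - 22421)*(-23957 + 549) = 25078*(-23408) = -587025824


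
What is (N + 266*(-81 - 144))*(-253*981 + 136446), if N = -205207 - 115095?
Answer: 42480845544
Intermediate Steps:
N = -320302
(N + 266*(-81 - 144))*(-253*981 + 136446) = (-320302 + 266*(-81 - 144))*(-253*981 + 136446) = (-320302 + 266*(-225))*(-248193 + 136446) = (-320302 - 59850)*(-111747) = -380152*(-111747) = 42480845544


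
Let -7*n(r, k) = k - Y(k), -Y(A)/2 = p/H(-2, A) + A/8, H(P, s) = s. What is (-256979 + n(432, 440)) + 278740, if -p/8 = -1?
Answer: 8347733/385 ≈ 21682.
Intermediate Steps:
p = 8 (p = -8*(-1) = 8)
Y(A) = -16/A - A/4 (Y(A) = -2*(8/A + A/8) = -16/A - A/4)
n(r, k) = -16/(7*k) - 5*k/28 (n(r, k) = -(k - (-16/k - k/4))/7 = -(k + (16/k + k/4))/7 = -(16/k + 5*k/4)/7 = -16/(7*k) - 5*k/28)
(-256979 + n(432, 440)) + 278740 = (-256979 + (1/28)*(-64 - 5*440²)/440) + 278740 = (-256979 + (1/28)*(1/440)*(-64 - 5*193600)) + 278740 = (-256979 + (1/28)*(1/440)*(-64 - 968000)) + 278740 = (-256979 + (1/28)*(1/440)*(-968064)) + 278740 = (-256979 - 30252/385) + 278740 = -98967167/385 + 278740 = 8347733/385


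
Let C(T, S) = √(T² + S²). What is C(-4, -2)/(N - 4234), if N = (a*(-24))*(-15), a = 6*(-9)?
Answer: -√5/11837 ≈ -0.00018891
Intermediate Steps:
a = -54
C(T, S) = √(S² + T²)
N = -19440 (N = -54*(-24)*(-15) = 1296*(-15) = -19440)
C(-4, -2)/(N - 4234) = √((-2)² + (-4)²)/(-19440 - 4234) = √(4 + 16)/(-23674) = -√5/11837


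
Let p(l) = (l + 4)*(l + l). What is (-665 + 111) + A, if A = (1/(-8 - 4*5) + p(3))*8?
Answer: -1528/7 ≈ -218.29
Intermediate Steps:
p(l) = 2*l*(4 + l) (p(l) = (4 + l)*(2*l) = 2*l*(4 + l))
A = 2350/7 (A = (1/(-8 - 4*5) + 2*3*(4 + 3))*8 = (1/(-8 - 20) + 2*3*7)*8 = (1/(-28) + 42)*8 = (-1/28 + 42)*8 = (1175/28)*8 = 2350/7 ≈ 335.71)
(-665 + 111) + A = (-665 + 111) + 2350/7 = -554 + 2350/7 = -1528/7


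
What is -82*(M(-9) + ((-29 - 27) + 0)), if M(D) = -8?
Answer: 5248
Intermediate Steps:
-82*(M(-9) + ((-29 - 27) + 0)) = -82*(-8 + ((-29 - 27) + 0)) = -82*(-8 + (-56 + 0)) = -82*(-8 - 56) = -82*(-64) = 5248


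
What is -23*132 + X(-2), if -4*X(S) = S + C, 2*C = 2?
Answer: -12143/4 ≈ -3035.8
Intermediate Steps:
C = 1 (C = (½)*2 = 1)
X(S) = -¼ - S/4 (X(S) = -(S + 1)/4 = -(1 + S)/4 = -¼ - S/4)
-23*132 + X(-2) = -23*132 + (-¼ - ¼*(-2)) = -3036 + (-¼ + ½) = -3036 + ¼ = -12143/4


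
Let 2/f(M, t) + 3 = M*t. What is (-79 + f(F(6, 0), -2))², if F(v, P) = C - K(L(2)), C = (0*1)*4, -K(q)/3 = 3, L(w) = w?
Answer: 2758921/441 ≈ 6256.1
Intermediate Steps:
K(q) = -9 (K(q) = -3*3 = -9)
C = 0 (C = 0*4 = 0)
F(v, P) = 9 (F(v, P) = 0 - 1*(-9) = 0 + 9 = 9)
f(M, t) = 2/(-3 + M*t)
(-79 + f(F(6, 0), -2))² = (-79 + 2/(-3 + 9*(-2)))² = (-79 + 2/(-3 - 18))² = (-79 + 2/(-21))² = (-79 + 2*(-1/21))² = (-79 - 2/21)² = (-1661/21)² = 2758921/441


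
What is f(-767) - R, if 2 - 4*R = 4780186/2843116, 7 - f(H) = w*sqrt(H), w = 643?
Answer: 39350601/5686232 - 643*I*sqrt(767) ≈ 6.9203 - 17808.0*I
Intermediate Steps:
f(H) = 7 - 643*sqrt(H)
R = 453023/5686232 (R = 1/2 - 2390093/(2*2843116) = 1/2 - 1/4*2390093/1421558 = 1/2 - 2390093/5686232 = 453023/5686232 ≈ 0.079670)
f(-767) - R = (7 - 643*I*sqrt(767)) - 1*453023/5686232 = (7 - 643*I*sqrt(767)) - 453023/5686232 = 39350601/5686232 - 643*I*sqrt(767)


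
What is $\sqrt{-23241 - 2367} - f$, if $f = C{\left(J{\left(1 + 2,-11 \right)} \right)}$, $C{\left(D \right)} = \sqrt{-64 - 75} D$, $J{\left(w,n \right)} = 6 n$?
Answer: $2 i \left(\sqrt{6402} + 33 \sqrt{139}\right) \approx 938.15 i$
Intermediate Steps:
$C{\left(D \right)} = i D \sqrt{139}$ ($C{\left(D \right)} = \sqrt{-139} D = i \sqrt{139} D = i D \sqrt{139}$)
$f = - 66 i \sqrt{139}$ ($f = i 6 \left(-11\right) \sqrt{139} = i \left(-66\right) \sqrt{139} = - 66 i \sqrt{139} \approx - 778.13 i$)
$\sqrt{-23241 - 2367} - f = \sqrt{-23241 - 2367} - - 66 i \sqrt{139} = \sqrt{-25608} + 66 i \sqrt{139} = 2 i \sqrt{6402} + 66 i \sqrt{139}$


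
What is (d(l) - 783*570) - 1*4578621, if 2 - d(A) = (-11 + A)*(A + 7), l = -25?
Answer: -5025577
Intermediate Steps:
d(A) = 2 - (-11 + A)*(7 + A) (d(A) = 2 - (-11 + A)*(A + 7) = 2 - (-11 + A)*(7 + A))
(d(l) - 783*570) - 1*4578621 = ((79 - 1*(-25)² + 4*(-25)) - 783*570) - 1*4578621 = ((79 - 1*625 - 100) - 446310) - 4578621 = ((79 - 625 - 100) - 446310) - 4578621 = (-646 - 446310) - 4578621 = -446956 - 4578621 = -5025577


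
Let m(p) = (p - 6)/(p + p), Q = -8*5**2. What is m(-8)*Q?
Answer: -175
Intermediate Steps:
Q = -200 (Q = -8*25 = -200)
m(p) = (-6 + p)/(2*p) (m(p) = (-6 + p)/((2*p)) = (-6 + p)*(1/(2*p)) = (-6 + p)/(2*p))
m(-8)*Q = ((1/2)*(-6 - 8)/(-8))*(-200) = ((1/2)*(-1/8)*(-14))*(-200) = (7/8)*(-200) = -175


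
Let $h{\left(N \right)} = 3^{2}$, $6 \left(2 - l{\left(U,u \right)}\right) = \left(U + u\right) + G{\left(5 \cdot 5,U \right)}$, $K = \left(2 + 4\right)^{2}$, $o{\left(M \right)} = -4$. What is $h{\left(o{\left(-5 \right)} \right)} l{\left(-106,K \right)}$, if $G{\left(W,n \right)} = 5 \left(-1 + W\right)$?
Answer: $-57$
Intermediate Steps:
$G{\left(W,n \right)} = -5 + 5 W$
$K = 36$ ($K = 6^{2} = 36$)
$l{\left(U,u \right)} = -18 - \frac{U}{6} - \frac{u}{6}$ ($l{\left(U,u \right)} = 2 - \frac{\left(U + u\right) - \left(5 - 5 \cdot 5 \cdot 5\right)}{6} = 2 - \frac{\left(U + u\right) + \left(-5 + 5 \cdot 25\right)}{6} = 2 - \frac{\left(U + u\right) + \left(-5 + 125\right)}{6} = 2 - \frac{\left(U + u\right) + 120}{6} = 2 - \frac{120 + U + u}{6} = 2 - \left(20 + \frac{U}{6} + \frac{u}{6}\right) = -18 - \frac{U}{6} - \frac{u}{6}$)
$h{\left(N \right)} = 9$
$h{\left(o{\left(-5 \right)} \right)} l{\left(-106,K \right)} = 9 \left(-18 - - \frac{53}{3} - 6\right) = 9 \left(-18 + \frac{53}{3} - 6\right) = 9 \left(- \frac{19}{3}\right) = -57$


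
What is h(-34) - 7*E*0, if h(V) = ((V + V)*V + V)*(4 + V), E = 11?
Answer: -68340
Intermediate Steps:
h(V) = (4 + V)*(V + 2*V²) (h(V) = ((2*V)*V + V)*(4 + V) = (2*V² + V)*(4 + V) = (V + 2*V²)*(4 + V) = (4 + V)*(V + 2*V²))
h(-34) - 7*E*0 = -34*(4 + 2*(-34)² + 9*(-34)) - 7*11*0 = -34*(4 + 2*1156 - 306) - 77*0 = -34*(4 + 2312 - 306) + 0 = -34*2010 + 0 = -68340 + 0 = -68340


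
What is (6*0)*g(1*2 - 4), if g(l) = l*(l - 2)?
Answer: 0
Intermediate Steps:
g(l) = l*(-2 + l)
(6*0)*g(1*2 - 4) = (6*0)*((1*2 - 4)*(-2 + (1*2 - 4))) = 0*((2 - 4)*(-2 + (2 - 4))) = 0*(-2*(-2 - 2)) = 0*(-2*(-4)) = 0*8 = 0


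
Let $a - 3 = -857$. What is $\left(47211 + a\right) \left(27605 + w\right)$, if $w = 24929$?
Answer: $2435318638$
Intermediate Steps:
$a = -854$ ($a = 3 - 857 = -854$)
$\left(47211 + a\right) \left(27605 + w\right) = \left(47211 - 854\right) \left(27605 + 24929\right) = 46357 \cdot 52534 = 2435318638$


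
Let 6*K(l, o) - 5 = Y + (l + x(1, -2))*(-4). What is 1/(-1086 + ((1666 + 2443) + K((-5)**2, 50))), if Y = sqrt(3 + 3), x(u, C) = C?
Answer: 36102/108612865 - 2*sqrt(6)/108612865 ≈ 0.00033235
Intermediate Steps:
Y = sqrt(6) ≈ 2.4495
K(l, o) = 13/6 - 2*l/3 + sqrt(6)/6 (K(l, o) = 5/6 + (sqrt(6) + (l - 2)*(-4))/6 = 5/6 + (sqrt(6) + (-2 + l)*(-4))/6 = 5/6 + (sqrt(6) + (8 - 4*l))/6 = 5/6 + (8 + sqrt(6) - 4*l)/6 = 5/6 + (4/3 - 2*l/3 + sqrt(6)/6) = 13/6 - 2*l/3 + sqrt(6)/6)
1/(-1086 + ((1666 + 2443) + K((-5)**2, 50))) = 1/(-1086 + ((1666 + 2443) + (13/6 - 2/3*(-5)**2 + sqrt(6)/6))) = 1/(-1086 + (4109 + (13/6 - 2/3*25 + sqrt(6)/6))) = 1/(-1086 + (4109 + (13/6 - 50/3 + sqrt(6)/6))) = 1/(-1086 + (4109 + (-29/2 + sqrt(6)/6))) = 1/(-1086 + (8189/2 + sqrt(6)/6)) = 1/(6017/2 + sqrt(6)/6)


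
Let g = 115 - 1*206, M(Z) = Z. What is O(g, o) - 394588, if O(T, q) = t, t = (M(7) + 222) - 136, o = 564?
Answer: -394495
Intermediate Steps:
g = -91 (g = 115 - 206 = -91)
t = 93 (t = (7 + 222) - 136 = 229 - 136 = 93)
O(T, q) = 93
O(g, o) - 394588 = 93 - 394588 = -394495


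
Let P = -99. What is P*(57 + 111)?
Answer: -16632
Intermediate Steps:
P*(57 + 111) = -99*(57 + 111) = -99*168 = -16632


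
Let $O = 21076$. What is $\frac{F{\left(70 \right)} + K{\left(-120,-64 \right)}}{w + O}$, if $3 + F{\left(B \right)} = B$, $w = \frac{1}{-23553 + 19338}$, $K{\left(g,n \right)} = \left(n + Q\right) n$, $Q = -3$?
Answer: $\frac{18356325}{88835339} \approx 0.20663$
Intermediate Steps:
$K{\left(g,n \right)} = n \left(-3 + n\right)$ ($K{\left(g,n \right)} = \left(n - 3\right) n = \left(-3 + n\right) n = n \left(-3 + n\right)$)
$w = - \frac{1}{4215}$ ($w = \frac{1}{-4215} = - \frac{1}{4215} \approx -0.00023725$)
$F{\left(B \right)} = -3 + B$
$\frac{F{\left(70 \right)} + K{\left(-120,-64 \right)}}{w + O} = \frac{\left(-3 + 70\right) - 64 \left(-3 - 64\right)}{- \frac{1}{4215} + 21076} = \frac{67 - -4288}{\frac{88835339}{4215}} = \left(67 + 4288\right) \frac{4215}{88835339} = 4355 \cdot \frac{4215}{88835339} = \frac{18356325}{88835339}$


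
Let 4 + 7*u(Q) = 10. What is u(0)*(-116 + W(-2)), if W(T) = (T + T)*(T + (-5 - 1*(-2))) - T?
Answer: -564/7 ≈ -80.571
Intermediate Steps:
u(Q) = 6/7 (u(Q) = -4/7 + (1/7)*10 = -4/7 + 10/7 = 6/7)
W(T) = -T + 2*T*(-3 + T) (W(T) = (2*T)*(T + (-5 + 2)) - T = (2*T)*(T - 3) - T = (2*T)*(-3 + T) - T = 2*T*(-3 + T) - T = -T + 2*T*(-3 + T))
u(0)*(-116 + W(-2)) = 6*(-116 - 2*(-7 + 2*(-2)))/7 = 6*(-116 - 2*(-7 - 4))/7 = 6*(-116 - 2*(-11))/7 = 6*(-116 + 22)/7 = (6/7)*(-94) = -564/7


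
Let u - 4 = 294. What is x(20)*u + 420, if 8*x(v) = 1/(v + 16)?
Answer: 60629/144 ≈ 421.03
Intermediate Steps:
u = 298 (u = 4 + 294 = 298)
x(v) = 1/(8*(16 + v)) (x(v) = 1/(8*(v + 16)) = 1/(8*(16 + v)))
x(20)*u + 420 = (1/(8*(16 + 20)))*298 + 420 = ((1/8)/36)*298 + 420 = ((1/8)*(1/36))*298 + 420 = (1/288)*298 + 420 = 149/144 + 420 = 60629/144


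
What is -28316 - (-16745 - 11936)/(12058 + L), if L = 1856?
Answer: -393960143/13914 ≈ -28314.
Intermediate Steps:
-28316 - (-16745 - 11936)/(12058 + L) = -28316 - (-16745 - 11936)/(12058 + 1856) = -28316 - (-28681)/13914 = -28316 - 1*(-28681/13914) = -28316 + 28681/13914 = -393960143/13914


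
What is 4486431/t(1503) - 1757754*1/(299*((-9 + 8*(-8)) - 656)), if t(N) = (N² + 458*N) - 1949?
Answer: 227972601731/23778488682 ≈ 9.5873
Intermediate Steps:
t(N) = -1949 + N² + 458*N
4486431/t(1503) - 1757754*1/(299*((-9 + 8*(-8)) - 656)) = 4486431/(-1949 + 1503² + 458*1503) - 1757754*1/(299*((-9 + 8*(-8)) - 656)) = 4486431/(-1949 + 2259009 + 688374) - 1757754*1/(299*((-9 - 64) - 656)) = 4486431/2945434 - 1757754*1/(299*(-73 - 656)) = 4486431*(1/2945434) - 1757754/(299*(-729)) = 4486431/2945434 - 1757754/(-217971) = 4486431/2945434 - 1757754*(-1/217971) = 4486431/2945434 + 65102/8073 = 227972601731/23778488682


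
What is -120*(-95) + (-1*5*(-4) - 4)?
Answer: 11416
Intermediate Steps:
-120*(-95) + (-1*5*(-4) - 4) = 11400 + (-5*(-4) - 4) = 11400 + (20 - 4) = 11400 + 16 = 11416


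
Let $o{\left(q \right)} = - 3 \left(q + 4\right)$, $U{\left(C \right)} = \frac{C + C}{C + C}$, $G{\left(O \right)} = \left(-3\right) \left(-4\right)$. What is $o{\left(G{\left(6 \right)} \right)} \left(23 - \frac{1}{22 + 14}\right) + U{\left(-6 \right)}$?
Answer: $- \frac{3305}{3} \approx -1101.7$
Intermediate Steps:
$G{\left(O \right)} = 12$
$U{\left(C \right)} = 1$ ($U{\left(C \right)} = \frac{2 C}{2 C} = 2 C \frac{1}{2 C} = 1$)
$o{\left(q \right)} = -12 - 3 q$ ($o{\left(q \right)} = - 3 \left(4 + q\right) = -12 - 3 q$)
$o{\left(G{\left(6 \right)} \right)} \left(23 - \frac{1}{22 + 14}\right) + U{\left(-6 \right)} = \left(-12 - 36\right) \left(23 - \frac{1}{22 + 14}\right) + 1 = \left(-12 - 36\right) \left(23 - \frac{1}{36}\right) + 1 = - 48 \left(23 - \frac{1}{36}\right) + 1 = \left(-48\right) \frac{827}{36} + 1 = - \frac{3308}{3} + 1 = - \frac{3305}{3}$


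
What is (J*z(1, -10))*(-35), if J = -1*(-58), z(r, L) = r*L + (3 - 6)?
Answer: 26390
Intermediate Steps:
z(r, L) = -3 + L*r (z(r, L) = L*r - 3 = -3 + L*r)
J = 58
(J*z(1, -10))*(-35) = (58*(-3 - 10*1))*(-35) = (58*(-3 - 10))*(-35) = (58*(-13))*(-35) = -754*(-35) = 26390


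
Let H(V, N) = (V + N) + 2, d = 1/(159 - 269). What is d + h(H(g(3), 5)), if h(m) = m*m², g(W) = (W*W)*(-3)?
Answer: -880001/110 ≈ -8000.0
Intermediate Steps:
g(W) = -3*W² (g(W) = W²*(-3) = -3*W²)
d = -1/110 (d = 1/(-110) = -1/110 ≈ -0.0090909)
H(V, N) = 2 + N + V (H(V, N) = (N + V) + 2 = 2 + N + V)
h(m) = m³
d + h(H(g(3), 5)) = -1/110 + (2 + 5 - 3*3²)³ = -1/110 + (2 + 5 - 3*9)³ = -1/110 + (2 + 5 - 27)³ = -1/110 + (-20)³ = -1/110 - 8000 = -880001/110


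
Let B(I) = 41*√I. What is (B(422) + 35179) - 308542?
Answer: -273363 + 41*√422 ≈ -2.7252e+5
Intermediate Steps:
(B(422) + 35179) - 308542 = (41*√422 + 35179) - 308542 = (35179 + 41*√422) - 308542 = -273363 + 41*√422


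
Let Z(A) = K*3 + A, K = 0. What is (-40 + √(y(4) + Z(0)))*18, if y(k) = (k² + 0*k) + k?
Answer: -720 + 36*√5 ≈ -639.50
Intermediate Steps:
Z(A) = A (Z(A) = 0*3 + A = 0 + A = A)
y(k) = k + k² (y(k) = (k² + 0) + k = k² + k = k + k²)
(-40 + √(y(4) + Z(0)))*18 = (-40 + √(4*(1 + 4) + 0))*18 = (-40 + √(4*5 + 0))*18 = (-40 + √(20 + 0))*18 = (-40 + √20)*18 = (-40 + 2*√5)*18 = -720 + 36*√5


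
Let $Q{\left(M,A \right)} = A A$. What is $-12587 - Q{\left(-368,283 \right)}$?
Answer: $-92676$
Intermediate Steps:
$Q{\left(M,A \right)} = A^{2}$
$-12587 - Q{\left(-368,283 \right)} = -12587 - 283^{2} = -12587 - 80089 = -92676$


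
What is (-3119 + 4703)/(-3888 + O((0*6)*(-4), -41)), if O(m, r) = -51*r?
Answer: -528/599 ≈ -0.88147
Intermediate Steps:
(-3119 + 4703)/(-3888 + O((0*6)*(-4), -41)) = (-3119 + 4703)/(-3888 - 51*(-41)) = 1584/(-3888 + 2091) = 1584/(-1797) = 1584*(-1/1797) = -528/599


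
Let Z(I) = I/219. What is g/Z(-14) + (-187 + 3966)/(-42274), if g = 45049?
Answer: -104265991300/147959 ≈ -7.0470e+5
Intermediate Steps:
Z(I) = I/219 (Z(I) = I*(1/219) = I/219)
g/Z(-14) + (-187 + 3966)/(-42274) = 45049/(((1/219)*(-14))) + (-187 + 3966)/(-42274) = 45049/(-14/219) + 3779*(-1/42274) = 45049*(-219/14) - 3779/42274 = -9865731/14 - 3779/42274 = -104265991300/147959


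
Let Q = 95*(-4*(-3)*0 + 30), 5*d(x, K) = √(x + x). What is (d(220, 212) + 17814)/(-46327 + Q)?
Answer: -17814/43477 - 2*√110/217385 ≈ -0.40983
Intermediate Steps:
d(x, K) = √2*√x/5 (d(x, K) = √(x + x)/5 = √(2*x)/5 = (√2*√x)/5 = √2*√x/5)
Q = 2850 (Q = 95*(12*0 + 30) = 95*(0 + 30) = 95*30 = 2850)
(d(220, 212) + 17814)/(-46327 + Q) = (√2*√220/5 + 17814)/(-46327 + 2850) = (√2*(2*√55)/5 + 17814)/(-43477) = (2*√110/5 + 17814)*(-1/43477) = (17814 + 2*√110/5)*(-1/43477) = -17814/43477 - 2*√110/217385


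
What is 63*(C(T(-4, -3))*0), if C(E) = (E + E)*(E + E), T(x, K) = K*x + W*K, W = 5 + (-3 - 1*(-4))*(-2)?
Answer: 0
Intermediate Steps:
W = 3 (W = 5 + (-3 + 4)*(-2) = 5 + 1*(-2) = 5 - 2 = 3)
T(x, K) = 3*K + K*x (T(x, K) = K*x + 3*K = 3*K + K*x)
C(E) = 4*E**2 (C(E) = (2*E)*(2*E) = 4*E**2)
63*(C(T(-4, -3))*0) = 63*((4*(-3*(3 - 4))**2)*0) = 63*((4*(-3*(-1))**2)*0) = 63*((4*3**2)*0) = 63*((4*9)*0) = 63*(36*0) = 63*0 = 0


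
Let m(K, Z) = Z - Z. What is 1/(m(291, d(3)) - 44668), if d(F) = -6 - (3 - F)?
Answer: -1/44668 ≈ -2.2387e-5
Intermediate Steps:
d(F) = -9 + F (d(F) = -6 + (-3 + F) = -9 + F)
m(K, Z) = 0
1/(m(291, d(3)) - 44668) = 1/(0 - 44668) = 1/(-44668) = -1/44668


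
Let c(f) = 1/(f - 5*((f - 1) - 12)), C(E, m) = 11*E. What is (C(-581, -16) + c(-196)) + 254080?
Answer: 210287962/849 ≈ 2.4769e+5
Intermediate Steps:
c(f) = 1/(65 - 4*f) (c(f) = 1/(f - 5*((-1 + f) - 12)) = 1/(f - 5*(-13 + f)) = 1/(f + (65 - 5*f)) = 1/(65 - 4*f))
(C(-581, -16) + c(-196)) + 254080 = (11*(-581) - 1/(-65 + 4*(-196))) + 254080 = (-6391 - 1/(-65 - 784)) + 254080 = (-6391 - 1/(-849)) + 254080 = (-6391 - 1*(-1/849)) + 254080 = (-6391 + 1/849) + 254080 = -5425958/849 + 254080 = 210287962/849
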